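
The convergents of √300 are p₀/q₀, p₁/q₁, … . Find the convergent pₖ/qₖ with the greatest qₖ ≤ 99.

√300 = [17; 3, 8, 3, 34, …] (period length 4).
Convergents:
  p_0/q_0 = 17/1
  p_1/q_1 = 52/3
  p_2/q_2 = 433/25
  p_3/q_3 = 1351/78
  p_4/q_4 = 46367/2677
q_3 = 78 ≤ 99 < 2677 = q_4, so the answer is 1351/78.

1351/78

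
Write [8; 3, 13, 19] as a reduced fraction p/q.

6352/763

Using pₖ = aₖpₖ₋₁ + pₖ₋₂ and qₖ = aₖqₖ₋₁ + qₖ₋₂:
  k=0: a=8, p=8, q=1
  k=1: a=3, p=25, q=3
  k=2: a=13, p=333, q=40
  k=3: a=19, p=6352, q=763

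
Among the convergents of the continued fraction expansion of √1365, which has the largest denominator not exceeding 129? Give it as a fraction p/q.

1367/37

√1365 = [36; 1, 17, 2, 17, 1, 72, …] (period length 6).
Convergents:
  p_0/q_0 = 36/1
  p_1/q_1 = 37/1
  p_2/q_2 = 665/18
  p_3/q_3 = 1367/37
  p_4/q_4 = 23904/647
q_3 = 37 ≤ 129 < 647 = q_4, so the answer is 1367/37.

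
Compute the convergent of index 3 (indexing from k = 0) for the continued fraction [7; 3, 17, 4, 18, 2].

Using pₖ = aₖpₖ₋₁ + pₖ₋₂, qₖ = aₖqₖ₋₁ + qₖ₋₂ (with p₋₁=1, p₋₂=0, q₋₁=0, q₋₂=1):
  k=0: a=7, p=7, q=1
  k=1: a=3, p=22, q=3
  k=2: a=17, p=381, q=52
  k=3: a=4, p=1546, q=211

1546/211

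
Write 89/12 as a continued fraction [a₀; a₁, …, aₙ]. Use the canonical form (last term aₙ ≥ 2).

[7; 2, 2, 2]

89 = 7·12 + 5
12 = 2·5 + 2
5 = 2·2 + 1
2 = 2·1 + 0  (stop)
So 89/12 = [7; 2, 2, 2].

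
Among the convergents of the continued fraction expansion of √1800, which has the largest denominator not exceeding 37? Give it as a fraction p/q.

√1800 = [42; 2, 2, 1, 8, 1, 2, 2, 84, …] (period length 8).
Convergents:
  p_0/q_0 = 42/1
  p_1/q_1 = 85/2
  p_2/q_2 = 212/5
  p_3/q_3 = 297/7
  p_4/q_4 = 2588/61
q_3 = 7 ≤ 37 < 61 = q_4, so the answer is 297/7.

297/7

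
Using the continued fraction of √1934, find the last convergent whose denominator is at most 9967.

√1934 = [43; 1, 42, 1, 86, …] (period length 4).
Convergents:
  p_0/q_0 = 43/1
  p_1/q_1 = 44/1
  p_2/q_2 = 1891/43
  p_3/q_3 = 1935/44
  p_4/q_4 = 168301/3827
  p_5/q_5 = 170236/3871
  p_6/q_6 = 7318213/166409
q_5 = 3871 ≤ 9967 < 166409 = q_6, so the answer is 170236/3871.

170236/3871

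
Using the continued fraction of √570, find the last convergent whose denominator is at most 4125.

72961/3056

√570 = [23; 1, 6, 1, 46, …] (period length 4).
Convergents:
  p_0/q_0 = 23/1
  p_1/q_1 = 24/1
  p_2/q_2 = 167/7
  p_3/q_3 = 191/8
  p_4/q_4 = 8953/375
  p_5/q_5 = 9144/383
  p_6/q_6 = 63817/2673
  p_7/q_7 = 72961/3056
  p_8/q_8 = 3420023/143249
q_7 = 3056 ≤ 4125 < 143249 = q_8, so the answer is 72961/3056.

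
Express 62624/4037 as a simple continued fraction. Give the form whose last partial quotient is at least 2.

[15; 1, 1, 19, 2, 16, 3]

62624 = 15·4037 + 2069
4037 = 1·2069 + 1968
2069 = 1·1968 + 101
1968 = 19·101 + 49
101 = 2·49 + 3
49 = 16·3 + 1
3 = 3·1 + 0  (stop)
So 62624/4037 = [15; 1, 1, 19, 2, 16, 3].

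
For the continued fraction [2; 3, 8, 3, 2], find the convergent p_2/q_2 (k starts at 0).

58/25

Using pₖ = aₖpₖ₋₁ + pₖ₋₂, qₖ = aₖqₖ₋₁ + qₖ₋₂ (with p₋₁=1, p₋₂=0, q₋₁=0, q₋₂=1):
  k=0: a=2, p=2, q=1
  k=1: a=3, p=7, q=3
  k=2: a=8, p=58, q=25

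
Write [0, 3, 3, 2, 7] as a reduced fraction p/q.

Fold from the inside: start with 7/1.
  2 + 1/7 = 15/7
  3 + 7/15 = 52/15
  3 + 15/52 = 171/52
  0 + 52/171 = 52/171

52/171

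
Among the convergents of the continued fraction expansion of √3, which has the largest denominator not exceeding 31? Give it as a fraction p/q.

√3 = [1; 1, 2, …] (period length 2).
Convergents:
  p_0/q_0 = 1/1
  p_1/q_1 = 2/1
  p_2/q_2 = 5/3
  p_3/q_3 = 7/4
  p_4/q_4 = 19/11
  p_5/q_5 = 26/15
  p_6/q_6 = 71/41
q_5 = 15 ≤ 31 < 41 = q_6, so the answer is 26/15.

26/15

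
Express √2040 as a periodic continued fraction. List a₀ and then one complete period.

[45; 6, 90]

a₀ = ⌊√2040⌋ = 45.
With m₀=0, d₀=1 and mₖ₊₁ = dₖaₖ − mₖ, dₖ₊₁ = (n − mₖ₊₁²)/dₖ, aₖ₊₁ = ⌊(a₀+mₖ₊₁)/dₖ₊₁⌋:
  k=1: m=45, d=15, a=6
  k=2: m=45, d=1, a=90
d=1 and a=2a₀=90 at k=2, so the next step gives (m, d) = (45, 15) again — its k=1 value — and the period has length 2.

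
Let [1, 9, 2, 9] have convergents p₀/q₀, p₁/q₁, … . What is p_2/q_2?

Using pₖ = aₖpₖ₋₁ + pₖ₋₂, qₖ = aₖqₖ₋₁ + qₖ₋₂ (with p₋₁=1, p₋₂=0, q₋₁=0, q₋₂=1):
  k=0: a=1, p=1, q=1
  k=1: a=9, p=10, q=9
  k=2: a=2, p=21, q=19

21/19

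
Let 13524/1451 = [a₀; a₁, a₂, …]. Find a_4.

13524 = 9·1451 + 465   →  a_0 = 9
1451 = 3·465 + 56   →  a_1 = 3
465 = 8·56 + 17   →  a_2 = 8
56 = 3·17 + 5   →  a_3 = 3
17 = 3·5 + 2   →  a_4 = 3

3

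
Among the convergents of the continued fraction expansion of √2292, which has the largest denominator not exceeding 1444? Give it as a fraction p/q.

√2292 = [47; 1, 6, 1, 94, …] (period length 4).
Convergents:
  p_0/q_0 = 47/1
  p_1/q_1 = 48/1
  p_2/q_2 = 335/7
  p_3/q_3 = 383/8
  p_4/q_4 = 36337/759
  p_5/q_5 = 36720/767
  p_6/q_6 = 256657/5361
q_5 = 767 ≤ 1444 < 5361 = q_6, so the answer is 36720/767.

36720/767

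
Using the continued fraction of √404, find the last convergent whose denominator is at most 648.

√404 = [20; 10, 40, …] (period length 2).
Convergents:
  p_0/q_0 = 20/1
  p_1/q_1 = 201/10
  p_2/q_2 = 8060/401
  p_3/q_3 = 80801/4020
q_2 = 401 ≤ 648 < 4020 = q_3, so the answer is 8060/401.

8060/401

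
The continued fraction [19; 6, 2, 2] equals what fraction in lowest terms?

Using pₖ = aₖpₖ₋₁ + pₖ₋₂ and qₖ = aₖqₖ₋₁ + qₖ₋₂:
  k=0: a=19, p=19, q=1
  k=1: a=6, p=115, q=6
  k=2: a=2, p=249, q=13
  k=3: a=2, p=613, q=32

613/32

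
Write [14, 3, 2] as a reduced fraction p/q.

100/7

Using pₖ = aₖpₖ₋₁ + pₖ₋₂ and qₖ = aₖqₖ₋₁ + qₖ₋₂:
  k=0: a=14, p=14, q=1
  k=1: a=3, p=43, q=3
  k=2: a=2, p=100, q=7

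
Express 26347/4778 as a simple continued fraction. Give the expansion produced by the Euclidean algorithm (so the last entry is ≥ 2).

[5; 1, 1, 17, 15, 9]

26347 = 5*4778 + 2457
4778 = 1*2457 + 2321
2457 = 1*2321 + 136
2321 = 17*136 + 9
136 = 15*9 + 1
9 = 9*1 + 0  (stop)
So 26347/4778 = [5; 1, 1, 17, 15, 9].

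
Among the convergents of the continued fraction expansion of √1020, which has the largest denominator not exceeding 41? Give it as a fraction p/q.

√1020 = [31; 1, 14, 1, 62, …] (period length 4).
Convergents:
  p_0/q_0 = 31/1
  p_1/q_1 = 32/1
  p_2/q_2 = 479/15
  p_3/q_3 = 511/16
  p_4/q_4 = 32161/1007
q_3 = 16 ≤ 41 < 1007 = q_4, so the answer is 511/16.

511/16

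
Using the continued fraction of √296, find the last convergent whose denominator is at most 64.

757/44

√296 = [17; 4, 1, 7, 1, 4, 34, …] (period length 6).
Convergents:
  p_0/q_0 = 17/1
  p_1/q_1 = 69/4
  p_2/q_2 = 86/5
  p_3/q_3 = 671/39
  p_4/q_4 = 757/44
  p_5/q_5 = 3699/215
q_4 = 44 ≤ 64 < 215 = q_5, so the answer is 757/44.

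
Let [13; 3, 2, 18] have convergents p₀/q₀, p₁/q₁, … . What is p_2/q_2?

93/7

Using pₖ = aₖpₖ₋₁ + pₖ₋₂, qₖ = aₖqₖ₋₁ + qₖ₋₂ (with p₋₁=1, p₋₂=0, q₋₁=0, q₋₂=1):
  k=0: a=13, p=13, q=1
  k=1: a=3, p=40, q=3
  k=2: a=2, p=93, q=7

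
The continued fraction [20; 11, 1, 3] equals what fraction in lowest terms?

944/47

Fold from the inside: start with 3/1.
  1 + 1/3 = 4/3
  11 + 3/4 = 47/4
  20 + 4/47 = 944/47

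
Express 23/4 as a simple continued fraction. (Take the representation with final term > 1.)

[5; 1, 3]

23 = 5*4 + 3
4 = 1*3 + 1
3 = 3*1 + 0  (stop)
So 23/4 = [5; 1, 3].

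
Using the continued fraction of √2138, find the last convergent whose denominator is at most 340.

√2138 = [46; 4, 5, 5, 4, 92, …] (period length 5).
Convergents:
  p_0/q_0 = 46/1
  p_1/q_1 = 185/4
  p_2/q_2 = 971/21
  p_3/q_3 = 5040/109
  p_4/q_4 = 21131/457
q_3 = 109 ≤ 340 < 457 = q_4, so the answer is 5040/109.

5040/109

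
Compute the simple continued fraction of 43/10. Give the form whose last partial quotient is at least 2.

[4; 3, 3]

43 = 4×10 + 3
10 = 3×3 + 1
3 = 3×1 + 0  (stop)
So 43/10 = [4; 3, 3].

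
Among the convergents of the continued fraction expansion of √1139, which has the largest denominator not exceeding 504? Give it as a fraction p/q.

9146/271

√1139 = [33; 1, 2, 1, 66, …] (period length 4).
Convergents:
  p_0/q_0 = 33/1
  p_1/q_1 = 34/1
  p_2/q_2 = 101/3
  p_3/q_3 = 135/4
  p_4/q_4 = 9011/267
  p_5/q_5 = 9146/271
  p_6/q_6 = 27303/809
q_5 = 271 ≤ 504 < 809 = q_6, so the answer is 9146/271.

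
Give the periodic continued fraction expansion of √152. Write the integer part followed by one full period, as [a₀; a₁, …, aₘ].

[12; 3, 24]

a₀ = ⌊√152⌋ = 12.
With m₀=0, d₀=1 and mₖ₊₁ = dₖaₖ − mₖ, dₖ₊₁ = (n − mₖ₊₁²)/dₖ, aₖ₊₁ = ⌊(a₀+mₖ₊₁)/dₖ₊₁⌋:
  k=1: m=12, d=8, a=3
  k=2: m=12, d=1, a=24
d=1 and a=2a₀=24 at k=2, so the next step gives (m, d) = (12, 8) again — its k=1 value — and the period has length 2.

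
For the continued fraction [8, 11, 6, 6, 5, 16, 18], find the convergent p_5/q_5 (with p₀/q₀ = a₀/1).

Using pₖ = aₖpₖ₋₁ + pₖ₋₂, qₖ = aₖqₖ₋₁ + qₖ₋₂ (with p₋₁=1, p₋₂=0, q₋₁=0, q₋₂=1):
  k=0: a=8, p=8, q=1
  k=1: a=11, p=89, q=11
  k=2: a=6, p=542, q=67
  k=3: a=6, p=3341, q=413
  k=4: a=5, p=17247, q=2132
  k=5: a=16, p=279293, q=34525

279293/34525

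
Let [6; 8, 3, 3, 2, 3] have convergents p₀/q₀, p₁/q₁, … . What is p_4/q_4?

1169/191

Using pₖ = aₖpₖ₋₁ + pₖ₋₂, qₖ = aₖqₖ₋₁ + qₖ₋₂ (with p₋₁=1, p₋₂=0, q₋₁=0, q₋₂=1):
  k=0: a=6, p=6, q=1
  k=1: a=8, p=49, q=8
  k=2: a=3, p=153, q=25
  k=3: a=3, p=508, q=83
  k=4: a=2, p=1169, q=191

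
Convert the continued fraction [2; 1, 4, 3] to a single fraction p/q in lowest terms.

Using pₖ = aₖpₖ₋₁ + pₖ₋₂ and qₖ = aₖqₖ₋₁ + qₖ₋₂:
  k=0: a=2, p=2, q=1
  k=1: a=1, p=3, q=1
  k=2: a=4, p=14, q=5
  k=3: a=3, p=45, q=16

45/16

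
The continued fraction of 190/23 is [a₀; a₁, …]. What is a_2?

190 = 8·23 + 6   →  a_0 = 8
23 = 3·6 + 5   →  a_1 = 3
6 = 1·5 + 1   →  a_2 = 1

1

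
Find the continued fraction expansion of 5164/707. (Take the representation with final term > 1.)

5164 = 7·707 + 215
707 = 3·215 + 62
215 = 3·62 + 29
62 = 2·29 + 4
29 = 7·4 + 1
4 = 4·1 + 0  (stop)
So 5164/707 = [7; 3, 3, 2, 7, 4].

[7; 3, 3, 2, 7, 4]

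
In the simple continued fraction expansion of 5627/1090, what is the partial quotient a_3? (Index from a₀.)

3

5627 = 5·1090 + 177   →  a_0 = 5
1090 = 6·177 + 28   →  a_1 = 6
177 = 6·28 + 9   →  a_2 = 6
28 = 3·9 + 1   →  a_3 = 3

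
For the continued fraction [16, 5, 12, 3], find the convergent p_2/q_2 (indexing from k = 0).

988/61

Using pₖ = aₖpₖ₋₁ + pₖ₋₂, qₖ = aₖqₖ₋₁ + qₖ₋₂ (with p₋₁=1, p₋₂=0, q₋₁=0, q₋₂=1):
  k=0: a=16, p=16, q=1
  k=1: a=5, p=81, q=5
  k=2: a=12, p=988, q=61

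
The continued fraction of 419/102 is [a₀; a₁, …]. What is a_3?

419 = 4·102 + 11   →  a_0 = 4
102 = 9·11 + 3   →  a_1 = 9
11 = 3·3 + 2   →  a_2 = 3
3 = 1·2 + 1   →  a_3 = 1

1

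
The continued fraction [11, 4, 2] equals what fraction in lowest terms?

101/9

Fold from the inside: start with 2/1.
  4 + 1/2 = 9/2
  11 + 2/9 = 101/9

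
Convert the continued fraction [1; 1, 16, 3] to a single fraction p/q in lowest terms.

101/52

Using pₖ = aₖpₖ₋₁ + pₖ₋₂ and qₖ = aₖqₖ₋₁ + qₖ₋₂:
  k=0: a=1, p=1, q=1
  k=1: a=1, p=2, q=1
  k=2: a=16, p=33, q=17
  k=3: a=3, p=101, q=52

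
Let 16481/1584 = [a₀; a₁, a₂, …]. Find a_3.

8

16481 = 10·1584 + 641   →  a_0 = 10
1584 = 2·641 + 302   →  a_1 = 2
641 = 2·302 + 37   →  a_2 = 2
302 = 8·37 + 6   →  a_3 = 8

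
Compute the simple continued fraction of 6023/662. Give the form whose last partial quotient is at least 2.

6023 = 9*662 + 65
662 = 10*65 + 12
65 = 5*12 + 5
12 = 2*5 + 2
5 = 2*2 + 1
2 = 2*1 + 0  (stop)
So 6023/662 = [9; 10, 5, 2, 2, 2].

[9; 10, 5, 2, 2, 2]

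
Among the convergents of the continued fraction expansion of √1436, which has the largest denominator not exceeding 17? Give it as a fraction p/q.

√1436 = [37; 1, 8, 2, 18, 2, 8, 1, 74, …] (period length 8).
Convergents:
  p_0/q_0 = 37/1
  p_1/q_1 = 38/1
  p_2/q_2 = 341/9
  p_3/q_3 = 720/19
q_2 = 9 ≤ 17 < 19 = q_3, so the answer is 341/9.

341/9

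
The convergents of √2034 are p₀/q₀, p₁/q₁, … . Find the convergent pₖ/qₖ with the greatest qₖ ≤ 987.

40635/901

√2034 = [45; 10, 90, …] (period length 2).
Convergents:
  p_0/q_0 = 45/1
  p_1/q_1 = 451/10
  p_2/q_2 = 40635/901
  p_3/q_3 = 406801/9020
q_2 = 901 ≤ 987 < 9020 = q_3, so the answer is 40635/901.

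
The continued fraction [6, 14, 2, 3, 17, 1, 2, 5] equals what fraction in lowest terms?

176295/29047

Using pₖ = aₖpₖ₋₁ + pₖ₋₂ and qₖ = aₖqₖ₋₁ + qₖ₋₂:
  k=0: a=6, p=6, q=1
  k=1: a=14, p=85, q=14
  k=2: a=2, p=176, q=29
  k=3: a=3, p=613, q=101
  k=4: a=17, p=10597, q=1746
  k=5: a=1, p=11210, q=1847
  k=6: a=2, p=33017, q=5440
  k=7: a=5, p=176295, q=29047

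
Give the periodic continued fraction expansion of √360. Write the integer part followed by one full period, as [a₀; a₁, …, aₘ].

a₀ = ⌊√360⌋ = 18.

[18; 1, 36]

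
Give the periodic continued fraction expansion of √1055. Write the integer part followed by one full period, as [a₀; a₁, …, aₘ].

a₀ = ⌊√1055⌋ = 32.
With m₀=0, d₀=1 and mₖ₊₁ = dₖaₖ − mₖ, dₖ₊₁ = (n − mₖ₊₁²)/dₖ, aₖ₊₁ = ⌊(a₀+mₖ₊₁)/dₖ₊₁⌋:
  k=1: m=32, d=31, a=2
  k=2: m=30, d=5, a=12
  k=3: m=30, d=31, a=2
  k=4: m=32, d=1, a=64
d=1 and a=2a₀=64 at k=4, so the next step gives (m, d) = (32, 31) again — its k=1 value — and the period has length 4.

[32; 2, 12, 2, 64]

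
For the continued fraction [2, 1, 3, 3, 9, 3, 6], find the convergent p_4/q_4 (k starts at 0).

Using pₖ = aₖpₖ₋₁ + pₖ₋₂, qₖ = aₖqₖ₋₁ + qₖ₋₂ (with p₋₁=1, p₋₂=0, q₋₁=0, q₋₂=1):
  k=0: a=2, p=2, q=1
  k=1: a=1, p=3, q=1
  k=2: a=3, p=11, q=4
  k=3: a=3, p=36, q=13
  k=4: a=9, p=335, q=121

335/121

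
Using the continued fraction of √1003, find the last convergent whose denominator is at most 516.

√1003 = [31; 1, 2, 31, 2, 1, 62, …] (period length 6).
Convergents:
  p_0/q_0 = 31/1
  p_1/q_1 = 32/1
  p_2/q_2 = 95/3
  p_3/q_3 = 2977/94
  p_4/q_4 = 6049/191
  p_5/q_5 = 9026/285
  p_6/q_6 = 565661/17861
q_5 = 285 ≤ 516 < 17861 = q_6, so the answer is 9026/285.

9026/285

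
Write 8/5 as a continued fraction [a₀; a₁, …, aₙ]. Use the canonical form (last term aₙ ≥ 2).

8 = 1*5 + 3
5 = 1*3 + 2
3 = 1*2 + 1
2 = 2*1 + 0  (stop)
So 8/5 = [1; 1, 1, 2].

[1; 1, 1, 2]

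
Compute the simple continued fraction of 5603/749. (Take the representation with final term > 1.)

[7; 2, 12, 2, 2, 2, 2]

5603 = 7·749 + 360
749 = 2·360 + 29
360 = 12·29 + 12
29 = 2·12 + 5
12 = 2·5 + 2
5 = 2·2 + 1
2 = 2·1 + 0  (stop)
So 5603/749 = [7; 2, 12, 2, 2, 2, 2].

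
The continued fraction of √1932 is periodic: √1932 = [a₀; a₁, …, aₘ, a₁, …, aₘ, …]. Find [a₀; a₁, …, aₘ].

[43; 1, 20, 1, 86]

a₀ = ⌊√1932⌋ = 43.
With m₀=0, d₀=1 and mₖ₊₁ = dₖaₖ − mₖ, dₖ₊₁ = (n − mₖ₊₁²)/dₖ, aₖ₊₁ = ⌊(a₀+mₖ₊₁)/dₖ₊₁⌋:
  k=1: m=43, d=83, a=1
  k=2: m=40, d=4, a=20
  k=3: m=40, d=83, a=1
  k=4: m=43, d=1, a=86
d=1 and a=2a₀=86 at k=4, so the next step gives (m, d) = (43, 83) again — its k=1 value — and the period has length 4.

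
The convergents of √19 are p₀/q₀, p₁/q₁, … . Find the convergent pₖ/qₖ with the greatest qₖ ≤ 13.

48/11

√19 = [4; 2, 1, 3, 1, 2, 8, …] (period length 6).
Convergents:
  p_0/q_0 = 4/1
  p_1/q_1 = 9/2
  p_2/q_2 = 13/3
  p_3/q_3 = 48/11
  p_4/q_4 = 61/14
q_3 = 11 ≤ 13 < 14 = q_4, so the answer is 48/11.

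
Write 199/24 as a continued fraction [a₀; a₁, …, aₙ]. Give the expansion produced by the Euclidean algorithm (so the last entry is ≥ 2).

199 = 8*24 + 7
24 = 3*7 + 3
7 = 2*3 + 1
3 = 3*1 + 0  (stop)
So 199/24 = [8; 3, 2, 3].

[8; 3, 2, 3]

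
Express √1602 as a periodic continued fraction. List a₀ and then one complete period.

a₀ = ⌊√1602⌋ = 40.
With m₀=0, d₀=1 and mₖ₊₁ = dₖaₖ − mₖ, dₖ₊₁ = (n − mₖ₊₁²)/dₖ, aₖ₊₁ = ⌊(a₀+mₖ₊₁)/dₖ₊₁⌋:
  k=1: m=40, d=2, a=40
  k=2: m=40, d=1, a=80
d=1 and a=2a₀=80 at k=2, so the next step gives (m, d) = (40, 2) again — its k=1 value — and the period has length 2.

[40; 40, 80]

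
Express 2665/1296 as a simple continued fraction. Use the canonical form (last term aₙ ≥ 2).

[2; 17, 1, 3, 18]

2665 = 2·1296 + 73
1296 = 17·73 + 55
73 = 1·55 + 18
55 = 3·18 + 1
18 = 18·1 + 0  (stop)
So 2665/1296 = [2; 17, 1, 3, 18].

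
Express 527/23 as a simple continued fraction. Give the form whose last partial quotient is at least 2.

527 = 22×23 + 21
23 = 1×21 + 2
21 = 10×2 + 1
2 = 2×1 + 0  (stop)
So 527/23 = [22; 1, 10, 2].

[22; 1, 10, 2]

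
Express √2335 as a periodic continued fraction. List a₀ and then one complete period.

a₀ = ⌊√2335⌋ = 48.
With m₀=0, d₀=1 and mₖ₊₁ = dₖaₖ − mₖ, dₖ₊₁ = (n − mₖ₊₁²)/dₖ, aₖ₊₁ = ⌊(a₀+mₖ₊₁)/dₖ₊₁⌋:
  k=1: m=48, d=31, a=3
  k=2: m=45, d=10, a=9
  k=3: m=45, d=31, a=3
  k=4: m=48, d=1, a=96
d=1 and a=2a₀=96 at k=4, so the next step gives (m, d) = (48, 31) again — its k=1 value — and the period has length 4.

[48; 3, 9, 3, 96]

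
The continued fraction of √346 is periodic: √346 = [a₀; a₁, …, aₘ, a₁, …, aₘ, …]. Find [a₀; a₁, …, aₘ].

[18; 1, 1, 1, 1, 36]

a₀ = ⌊√346⌋ = 18.
With m₀=0, d₀=1 and mₖ₊₁ = dₖaₖ − mₖ, dₖ₊₁ = (n − mₖ₊₁²)/dₖ, aₖ₊₁ = ⌊(a₀+mₖ₊₁)/dₖ₊₁⌋:
  k=1: m=18, d=22, a=1
  k=2: m=4, d=15, a=1
  k=3: m=11, d=15, a=1
  k=4: m=4, d=22, a=1
  k=5: m=18, d=1, a=36
d=1 and a=2a₀=36 at k=5, so the next step gives (m, d) = (18, 22) again — its k=1 value — and the period has length 5.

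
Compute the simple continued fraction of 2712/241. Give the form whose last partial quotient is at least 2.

2712 = 11·241 + 61
241 = 3·61 + 58
61 = 1·58 + 3
58 = 19·3 + 1
3 = 3·1 + 0  (stop)
So 2712/241 = [11; 3, 1, 19, 3].

[11; 3, 1, 19, 3]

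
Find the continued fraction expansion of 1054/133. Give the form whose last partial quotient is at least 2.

[7; 1, 12, 3, 3]

1054 = 7×133 + 123
133 = 1×123 + 10
123 = 12×10 + 3
10 = 3×3 + 1
3 = 3×1 + 0  (stop)
So 1054/133 = [7; 1, 12, 3, 3].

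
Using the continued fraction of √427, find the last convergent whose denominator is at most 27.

√427 = [20; 1, 1, 1, 40, …] (period length 4).
Convergents:
  p_0/q_0 = 20/1
  p_1/q_1 = 21/1
  p_2/q_2 = 41/2
  p_3/q_3 = 62/3
  p_4/q_4 = 2521/122
q_3 = 3 ≤ 27 < 122 = q_4, so the answer is 62/3.

62/3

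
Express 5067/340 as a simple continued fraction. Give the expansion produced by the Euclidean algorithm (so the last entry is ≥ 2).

[14; 1, 9, 3, 3, 3]

5067 = 14×340 + 307
340 = 1×307 + 33
307 = 9×33 + 10
33 = 3×10 + 3
10 = 3×3 + 1
3 = 3×1 + 0  (stop)
So 5067/340 = [14; 1, 9, 3, 3, 3].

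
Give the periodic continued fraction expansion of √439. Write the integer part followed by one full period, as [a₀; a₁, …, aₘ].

a₀ = ⌊√439⌋ = 20.
With m₀=0, d₀=1 and mₖ₊₁ = dₖaₖ − mₖ, dₖ₊₁ = (n − mₖ₊₁²)/dₖ, aₖ₊₁ = ⌊(a₀+mₖ₊₁)/dₖ₊₁⌋:
  k=1: m=20, d=39, a=1
  k=2: m=19, d=2, a=19
  k=3: m=19, d=39, a=1
  k=4: m=20, d=1, a=40
d=1 and a=2a₀=40 at k=4, so the next step gives (m, d) = (20, 39) again — its k=1 value — and the period has length 4.

[20; 1, 19, 1, 40]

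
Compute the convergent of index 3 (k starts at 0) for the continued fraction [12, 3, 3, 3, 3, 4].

Using pₖ = aₖpₖ₋₁ + pₖ₋₂, qₖ = aₖqₖ₋₁ + qₖ₋₂ (with p₋₁=1, p₋₂=0, q₋₁=0, q₋₂=1):
  k=0: a=12, p=12, q=1
  k=1: a=3, p=37, q=3
  k=2: a=3, p=123, q=10
  k=3: a=3, p=406, q=33

406/33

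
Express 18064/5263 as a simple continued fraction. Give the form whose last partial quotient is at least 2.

18064 = 3·5263 + 2275
5263 = 2·2275 + 713
2275 = 3·713 + 136
713 = 5·136 + 33
136 = 4·33 + 4
33 = 8·4 + 1
4 = 4·1 + 0  (stop)
So 18064/5263 = [3; 2, 3, 5, 4, 8, 4].

[3; 2, 3, 5, 4, 8, 4]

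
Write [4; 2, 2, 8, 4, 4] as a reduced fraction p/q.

3233/734

Fold from the inside: start with 4/1.
  4 + 1/4 = 17/4
  8 + 4/17 = 140/17
  2 + 17/140 = 297/140
  2 + 140/297 = 734/297
  4 + 297/734 = 3233/734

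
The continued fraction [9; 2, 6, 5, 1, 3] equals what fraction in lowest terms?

2905/307

Fold from the inside: start with 3/1.
  1 + 1/3 = 4/3
  5 + 3/4 = 23/4
  6 + 4/23 = 142/23
  2 + 23/142 = 307/142
  9 + 142/307 = 2905/307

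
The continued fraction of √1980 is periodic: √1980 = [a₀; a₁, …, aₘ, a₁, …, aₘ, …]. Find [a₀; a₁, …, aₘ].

[44; 2, 88]

a₀ = ⌊√1980⌋ = 44.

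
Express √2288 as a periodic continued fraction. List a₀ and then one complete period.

[47; 1, 4, 1, 94]

a₀ = ⌊√2288⌋ = 47.
With m₀=0, d₀=1 and mₖ₊₁ = dₖaₖ − mₖ, dₖ₊₁ = (n − mₖ₊₁²)/dₖ, aₖ₊₁ = ⌊(a₀+mₖ₊₁)/dₖ₊₁⌋:
  k=1: m=47, d=79, a=1
  k=2: m=32, d=16, a=4
  k=3: m=32, d=79, a=1
  k=4: m=47, d=1, a=94
d=1 and a=2a₀=94 at k=4, so the next step gives (m, d) = (47, 79) again — its k=1 value — and the period has length 4.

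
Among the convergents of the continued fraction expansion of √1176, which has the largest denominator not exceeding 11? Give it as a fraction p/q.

√1176 = [34; 3, 2, 2, 2, 3, 68, …] (period length 6).
Convergents:
  p_0/q_0 = 34/1
  p_1/q_1 = 103/3
  p_2/q_2 = 240/7
  p_3/q_3 = 583/17
q_2 = 7 ≤ 11 < 17 = q_3, so the answer is 240/7.

240/7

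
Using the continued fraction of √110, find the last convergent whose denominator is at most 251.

√110 = [10; 2, 20, …] (period length 2).
Convergents:
  p_0/q_0 = 10/1
  p_1/q_1 = 21/2
  p_2/q_2 = 430/41
  p_3/q_3 = 881/84
  p_4/q_4 = 18050/1721
q_3 = 84 ≤ 251 < 1721 = q_4, so the answer is 881/84.

881/84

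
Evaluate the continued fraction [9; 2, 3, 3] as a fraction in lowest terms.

217/23

Using pₖ = aₖpₖ₋₁ + pₖ₋₂ and qₖ = aₖqₖ₋₁ + qₖ₋₂:
  k=0: a=9, p=9, q=1
  k=1: a=2, p=19, q=2
  k=2: a=3, p=66, q=7
  k=3: a=3, p=217, q=23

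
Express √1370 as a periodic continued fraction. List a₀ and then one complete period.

[37; 74]

a₀ = ⌊√1370⌋ = 37.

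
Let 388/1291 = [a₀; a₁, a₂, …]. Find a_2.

388 = 0·1291 + 388   →  a_0 = 0
1291 = 3·388 + 127   →  a_1 = 3
388 = 3·127 + 7   →  a_2 = 3

3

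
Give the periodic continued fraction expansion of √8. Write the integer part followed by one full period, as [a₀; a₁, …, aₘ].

a₀ = ⌊√8⌋ = 2.
With m₀=0, d₀=1 and mₖ₊₁ = dₖaₖ − mₖ, dₖ₊₁ = (n − mₖ₊₁²)/dₖ, aₖ₊₁ = ⌊(a₀+mₖ₊₁)/dₖ₊₁⌋:
  k=1: m=2, d=4, a=1
  k=2: m=2, d=1, a=4
d=1 and a=2a₀=4 at k=2, so the next step gives (m, d) = (2, 4) again — its k=1 value — and the period has length 2.

[2; 1, 4]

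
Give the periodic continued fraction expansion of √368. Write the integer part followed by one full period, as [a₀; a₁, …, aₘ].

[19; 5, 2, 5, 38]

a₀ = ⌊√368⌋ = 19.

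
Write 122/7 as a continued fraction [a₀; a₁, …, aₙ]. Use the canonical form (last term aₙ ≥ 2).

[17; 2, 3]

122 = 17*7 + 3
7 = 2*3 + 1
3 = 3*1 + 0  (stop)
So 122/7 = [17; 2, 3].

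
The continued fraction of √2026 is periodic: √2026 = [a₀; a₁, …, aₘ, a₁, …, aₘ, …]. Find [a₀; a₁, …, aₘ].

[45; 90]

a₀ = ⌊√2026⌋ = 45.
With m₀=0, d₀=1 and mₖ₊₁ = dₖaₖ − mₖ, dₖ₊₁ = (n − mₖ₊₁²)/dₖ, aₖ₊₁ = ⌊(a₀+mₖ₊₁)/dₖ₊₁⌋:
  k=1: m=45, d=1, a=90
d=1 and a=2a₀=90 at k=1, so the next step gives (m, d) = (45, 1) again — its k=1 value — and the period has length 1.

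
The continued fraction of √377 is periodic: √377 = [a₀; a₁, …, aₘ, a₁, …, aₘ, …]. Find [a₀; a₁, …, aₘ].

a₀ = ⌊√377⌋ = 19.
With m₀=0, d₀=1 and mₖ₊₁ = dₖaₖ − mₖ, dₖ₊₁ = (n − mₖ₊₁²)/dₖ, aₖ₊₁ = ⌊(a₀+mₖ₊₁)/dₖ₊₁⌋:
  k=1: m=19, d=16, a=2
  k=2: m=13, d=13, a=2
  k=3: m=13, d=16, a=2
  k=4: m=19, d=1, a=38
d=1 and a=2a₀=38 at k=4, so the next step gives (m, d) = (19, 16) again — its k=1 value — and the period has length 4.

[19; 2, 2, 2, 38]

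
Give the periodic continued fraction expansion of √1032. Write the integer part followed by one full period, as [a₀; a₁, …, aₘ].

a₀ = ⌊√1032⌋ = 32.
With m₀=0, d₀=1 and mₖ₊₁ = dₖaₖ − mₖ, dₖ₊₁ = (n − mₖ₊₁²)/dₖ, aₖ₊₁ = ⌊(a₀+mₖ₊₁)/dₖ₊₁⌋:
  k=1: m=32, d=8, a=8
  k=2: m=32, d=1, a=64
d=1 and a=2a₀=64 at k=2, so the next step gives (m, d) = (32, 8) again — its k=1 value — and the period has length 2.

[32; 8, 64]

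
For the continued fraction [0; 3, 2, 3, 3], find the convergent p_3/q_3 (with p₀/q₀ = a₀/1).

Using pₖ = aₖpₖ₋₁ + pₖ₋₂, qₖ = aₖqₖ₋₁ + qₖ₋₂ (with p₋₁=1, p₋₂=0, q₋₁=0, q₋₂=1):
  k=0: a=0, p=0, q=1
  k=1: a=3, p=1, q=3
  k=2: a=2, p=2, q=7
  k=3: a=3, p=7, q=24

7/24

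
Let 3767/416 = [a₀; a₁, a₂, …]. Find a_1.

3767 = 9·416 + 23   →  a_0 = 9
416 = 18·23 + 2   →  a_1 = 18

18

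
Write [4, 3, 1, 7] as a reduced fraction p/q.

Using pₖ = aₖpₖ₋₁ + pₖ₋₂ and qₖ = aₖqₖ₋₁ + qₖ₋₂:
  k=0: a=4, p=4, q=1
  k=1: a=3, p=13, q=3
  k=2: a=1, p=17, q=4
  k=3: a=7, p=132, q=31

132/31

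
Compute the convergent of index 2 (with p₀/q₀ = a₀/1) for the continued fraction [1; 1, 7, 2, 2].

15/8

Using pₖ = aₖpₖ₋₁ + pₖ₋₂, qₖ = aₖqₖ₋₁ + qₖ₋₂ (with p₋₁=1, p₋₂=0, q₋₁=0, q₋₂=1):
  k=0: a=1, p=1, q=1
  k=1: a=1, p=2, q=1
  k=2: a=7, p=15, q=8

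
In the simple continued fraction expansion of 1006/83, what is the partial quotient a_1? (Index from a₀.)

8

1006 = 12·83 + 10   →  a_0 = 12
83 = 8·10 + 3   →  a_1 = 8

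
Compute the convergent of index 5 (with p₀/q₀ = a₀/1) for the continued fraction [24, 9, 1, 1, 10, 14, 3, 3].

Using pₖ = aₖpₖ₋₁ + pₖ₋₂, qₖ = aₖqₖ₋₁ + qₖ₋₂ (with p₋₁=1, p₋₂=0, q₋₁=0, q₋₂=1):
  k=0: a=24, p=24, q=1
  k=1: a=9, p=217, q=9
  k=2: a=1, p=241, q=10
  k=3: a=1, p=458, q=19
  k=4: a=10, p=4821, q=200
  k=5: a=14, p=67952, q=2819

67952/2819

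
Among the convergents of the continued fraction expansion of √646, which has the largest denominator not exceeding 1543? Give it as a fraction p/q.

√646 = [25; 2, 2, 2, 50, …] (period length 4).
Convergents:
  p_0/q_0 = 25/1
  p_1/q_1 = 51/2
  p_2/q_2 = 127/5
  p_3/q_3 = 305/12
  p_4/q_4 = 15377/605
  p_5/q_5 = 31059/1222
  p_6/q_6 = 77495/3049
q_5 = 1222 ≤ 1543 < 3049 = q_6, so the answer is 31059/1222.

31059/1222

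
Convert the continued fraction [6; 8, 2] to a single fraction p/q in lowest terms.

Using pₖ = aₖpₖ₋₁ + pₖ₋₂ and qₖ = aₖqₖ₋₁ + qₖ₋₂:
  k=0: a=6, p=6, q=1
  k=1: a=8, p=49, q=8
  k=2: a=2, p=104, q=17

104/17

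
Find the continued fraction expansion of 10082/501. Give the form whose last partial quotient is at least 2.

[20; 8, 12, 2, 2]

10082 = 20*501 + 62
501 = 8*62 + 5
62 = 12*5 + 2
5 = 2*2 + 1
2 = 2*1 + 0  (stop)
So 10082/501 = [20; 8, 12, 2, 2].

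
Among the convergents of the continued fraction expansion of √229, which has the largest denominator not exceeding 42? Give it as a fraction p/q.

227/15

√229 = [15; 7, 1, 1, 7, 30, …] (period length 5).
Convergents:
  p_0/q_0 = 15/1
  p_1/q_1 = 106/7
  p_2/q_2 = 121/8
  p_3/q_3 = 227/15
  p_4/q_4 = 1710/113
q_3 = 15 ≤ 42 < 113 = q_4, so the answer is 227/15.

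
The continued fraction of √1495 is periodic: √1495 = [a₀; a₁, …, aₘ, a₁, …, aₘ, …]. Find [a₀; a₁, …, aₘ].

[38; 1, 1, 1, 76]

a₀ = ⌊√1495⌋ = 38.
With m₀=0, d₀=1 and mₖ₊₁ = dₖaₖ − mₖ, dₖ₊₁ = (n − mₖ₊₁²)/dₖ, aₖ₊₁ = ⌊(a₀+mₖ₊₁)/dₖ₊₁⌋:
  k=1: m=38, d=51, a=1
  k=2: m=13, d=26, a=1
  k=3: m=13, d=51, a=1
  k=4: m=38, d=1, a=76
d=1 and a=2a₀=76 at k=4, so the next step gives (m, d) = (38, 51) again — its k=1 value — and the period has length 4.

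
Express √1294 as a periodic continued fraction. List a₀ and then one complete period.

[35; 1, 34, 1, 70]

a₀ = ⌊√1294⌋ = 35.
With m₀=0, d₀=1 and mₖ₊₁ = dₖaₖ − mₖ, dₖ₊₁ = (n − mₖ₊₁²)/dₖ, aₖ₊₁ = ⌊(a₀+mₖ₊₁)/dₖ₊₁⌋:
  k=1: m=35, d=69, a=1
  k=2: m=34, d=2, a=34
  k=3: m=34, d=69, a=1
  k=4: m=35, d=1, a=70
d=1 and a=2a₀=70 at k=4, so the next step gives (m, d) = (35, 69) again — its k=1 value — and the period has length 4.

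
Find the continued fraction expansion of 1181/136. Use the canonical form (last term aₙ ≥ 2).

1181 = 8·136 + 93
136 = 1·93 + 43
93 = 2·43 + 7
43 = 6·7 + 1
7 = 7·1 + 0  (stop)
So 1181/136 = [8; 1, 2, 6, 7].

[8; 1, 2, 6, 7]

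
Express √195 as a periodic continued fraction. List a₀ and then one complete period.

[13; 1, 26]

a₀ = ⌊√195⌋ = 13.
With m₀=0, d₀=1 and mₖ₊₁ = dₖaₖ − mₖ, dₖ₊₁ = (n − mₖ₊₁²)/dₖ, aₖ₊₁ = ⌊(a₀+mₖ₊₁)/dₖ₊₁⌋:
  k=1: m=13, d=26, a=1
  k=2: m=13, d=1, a=26
d=1 and a=2a₀=26 at k=2, so the next step gives (m, d) = (13, 26) again — its k=1 value — and the period has length 2.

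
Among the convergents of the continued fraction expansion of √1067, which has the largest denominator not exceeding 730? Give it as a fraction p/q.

19207/588

√1067 = [32; 1, 1, 1, 64, …] (period length 4).
Convergents:
  p_0/q_0 = 32/1
  p_1/q_1 = 33/1
  p_2/q_2 = 65/2
  p_3/q_3 = 98/3
  p_4/q_4 = 6337/194
  p_5/q_5 = 6435/197
  p_6/q_6 = 12772/391
  p_7/q_7 = 19207/588
  p_8/q_8 = 1242020/38023
q_7 = 588 ≤ 730 < 38023 = q_8, so the answer is 19207/588.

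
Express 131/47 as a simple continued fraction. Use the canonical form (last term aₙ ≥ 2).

[2; 1, 3, 1, 2, 3]

131 = 2·47 + 37
47 = 1·37 + 10
37 = 3·10 + 7
10 = 1·7 + 3
7 = 2·3 + 1
3 = 3·1 + 0  (stop)
So 131/47 = [2; 1, 3, 1, 2, 3].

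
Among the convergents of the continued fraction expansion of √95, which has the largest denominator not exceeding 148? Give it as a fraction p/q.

770/79

√95 = [9; 1, 2, 1, 18, …] (period length 4).
Convergents:
  p_0/q_0 = 9/1
  p_1/q_1 = 10/1
  p_2/q_2 = 29/3
  p_3/q_3 = 39/4
  p_4/q_4 = 731/75
  p_5/q_5 = 770/79
  p_6/q_6 = 2271/233
q_5 = 79 ≤ 148 < 233 = q_6, so the answer is 770/79.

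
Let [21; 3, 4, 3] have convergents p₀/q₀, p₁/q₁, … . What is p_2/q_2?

277/13

Using pₖ = aₖpₖ₋₁ + pₖ₋₂, qₖ = aₖqₖ₋₁ + qₖ₋₂ (with p₋₁=1, p₋₂=0, q₋₁=0, q₋₂=1):
  k=0: a=21, p=21, q=1
  k=1: a=3, p=64, q=3
  k=2: a=4, p=277, q=13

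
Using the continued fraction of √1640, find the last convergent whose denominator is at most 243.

√1640 = [40; 2, 80, …] (period length 2).
Convergents:
  p_0/q_0 = 40/1
  p_1/q_1 = 81/2
  p_2/q_2 = 6520/161
  p_3/q_3 = 13121/324
q_2 = 161 ≤ 243 < 324 = q_3, so the answer is 6520/161.

6520/161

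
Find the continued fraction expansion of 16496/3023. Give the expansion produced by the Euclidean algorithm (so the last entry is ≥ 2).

[5; 2, 5, 3, 2, 3, 3, 3]

16496 = 5·3023 + 1381
3023 = 2·1381 + 261
1381 = 5·261 + 76
261 = 3·76 + 33
76 = 2·33 + 10
33 = 3·10 + 3
10 = 3·3 + 1
3 = 3·1 + 0  (stop)
So 16496/3023 = [5; 2, 5, 3, 2, 3, 3, 3].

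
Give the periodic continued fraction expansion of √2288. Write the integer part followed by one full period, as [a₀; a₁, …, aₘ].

[47; 1, 4, 1, 94]

a₀ = ⌊√2288⌋ = 47.
With m₀=0, d₀=1 and mₖ₊₁ = dₖaₖ − mₖ, dₖ₊₁ = (n − mₖ₊₁²)/dₖ, aₖ₊₁ = ⌊(a₀+mₖ₊₁)/dₖ₊₁⌋:
  k=1: m=47, d=79, a=1
  k=2: m=32, d=16, a=4
  k=3: m=32, d=79, a=1
  k=4: m=47, d=1, a=94
d=1 and a=2a₀=94 at k=4, so the next step gives (m, d) = (47, 79) again — its k=1 value — and the period has length 4.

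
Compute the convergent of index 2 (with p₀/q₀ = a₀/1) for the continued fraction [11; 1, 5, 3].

71/6

Using pₖ = aₖpₖ₋₁ + pₖ₋₂, qₖ = aₖqₖ₋₁ + qₖ₋₂ (with p₋₁=1, p₋₂=0, q₋₁=0, q₋₂=1):
  k=0: a=11, p=11, q=1
  k=1: a=1, p=12, q=1
  k=2: a=5, p=71, q=6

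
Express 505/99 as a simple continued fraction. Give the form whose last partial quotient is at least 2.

[5; 9, 1, 9]

505 = 5×99 + 10
99 = 9×10 + 9
10 = 1×9 + 1
9 = 9×1 + 0  (stop)
So 505/99 = [5; 9, 1, 9].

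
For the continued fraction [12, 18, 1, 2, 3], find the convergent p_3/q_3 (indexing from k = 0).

675/56

Using pₖ = aₖpₖ₋₁ + pₖ₋₂, qₖ = aₖqₖ₋₁ + qₖ₋₂ (with p₋₁=1, p₋₂=0, q₋₁=0, q₋₂=1):
  k=0: a=12, p=12, q=1
  k=1: a=18, p=217, q=18
  k=2: a=1, p=229, q=19
  k=3: a=2, p=675, q=56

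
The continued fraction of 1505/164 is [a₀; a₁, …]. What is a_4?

1505 = 9·164 + 29   →  a_0 = 9
164 = 5·29 + 19   →  a_1 = 5
29 = 1·19 + 10   →  a_2 = 1
19 = 1·10 + 9   →  a_3 = 1
10 = 1·9 + 1   →  a_4 = 1

1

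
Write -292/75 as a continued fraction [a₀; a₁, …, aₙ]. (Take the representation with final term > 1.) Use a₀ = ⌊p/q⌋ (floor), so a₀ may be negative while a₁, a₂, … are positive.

[-4; 9, 2, 1, 2]

-292 = -4·75 + 8
75 = 9·8 + 3
8 = 2·3 + 2
3 = 1·2 + 1
2 = 2·1 + 0  (stop)
So -292/75 = [-4; 9, 2, 1, 2].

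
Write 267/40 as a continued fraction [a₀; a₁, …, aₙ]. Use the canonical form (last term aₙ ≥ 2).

[6; 1, 2, 13]

267 = 6×40 + 27
40 = 1×27 + 13
27 = 2×13 + 1
13 = 13×1 + 0  (stop)
So 267/40 = [6; 1, 2, 13].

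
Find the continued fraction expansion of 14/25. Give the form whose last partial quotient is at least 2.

[0; 1, 1, 3, 1, 2]

14 = 0·25 + 14
25 = 1·14 + 11
14 = 1·11 + 3
11 = 3·3 + 2
3 = 1·2 + 1
2 = 2·1 + 0  (stop)
So 14/25 = [0; 1, 1, 3, 1, 2].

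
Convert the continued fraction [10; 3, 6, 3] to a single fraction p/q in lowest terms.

619/60

Fold from the inside: start with 3/1.
  6 + 1/3 = 19/3
  3 + 3/19 = 60/19
  10 + 19/60 = 619/60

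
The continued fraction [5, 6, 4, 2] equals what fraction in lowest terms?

Using pₖ = aₖpₖ₋₁ + pₖ₋₂ and qₖ = aₖqₖ₋₁ + qₖ₋₂:
  k=0: a=5, p=5, q=1
  k=1: a=6, p=31, q=6
  k=2: a=4, p=129, q=25
  k=3: a=2, p=289, q=56

289/56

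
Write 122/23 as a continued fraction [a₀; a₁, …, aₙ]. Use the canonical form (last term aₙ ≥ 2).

122 = 5·23 + 7
23 = 3·7 + 2
7 = 3·2 + 1
2 = 2·1 + 0  (stop)
So 122/23 = [5; 3, 3, 2].

[5; 3, 3, 2]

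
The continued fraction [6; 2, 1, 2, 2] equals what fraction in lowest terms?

121/19

Fold from the inside: start with 2/1.
  2 + 1/2 = 5/2
  1 + 2/5 = 7/5
  2 + 5/7 = 19/7
  6 + 7/19 = 121/19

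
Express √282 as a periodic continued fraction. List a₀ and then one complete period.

a₀ = ⌊√282⌋ = 16.
With m₀=0, d₀=1 and mₖ₊₁ = dₖaₖ − mₖ, dₖ₊₁ = (n − mₖ₊₁²)/dₖ, aₖ₊₁ = ⌊(a₀+mₖ₊₁)/dₖ₊₁⌋:
  k=1: m=16, d=26, a=1
  k=2: m=10, d=7, a=3
  k=3: m=11, d=23, a=1
  k=4: m=12, d=6, a=4
  k=5: m=12, d=23, a=1
  k=6: m=11, d=7, a=3
  k=7: m=10, d=26, a=1
  k=8: m=16, d=1, a=32
d=1 and a=2a₀=32 at k=8, so the next step gives (m, d) = (16, 26) again — its k=1 value — and the period has length 8.

[16; 1, 3, 1, 4, 1, 3, 1, 32]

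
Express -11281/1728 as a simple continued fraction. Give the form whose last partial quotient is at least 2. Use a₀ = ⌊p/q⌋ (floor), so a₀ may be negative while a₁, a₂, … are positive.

[-7; 2, 8, 3, 6, 5]

-11281 = -7×1728 + 815
1728 = 2×815 + 98
815 = 8×98 + 31
98 = 3×31 + 5
31 = 6×5 + 1
5 = 5×1 + 0  (stop)
So -11281/1728 = [-7; 2, 8, 3, 6, 5].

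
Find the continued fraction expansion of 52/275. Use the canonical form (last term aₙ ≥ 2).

[0; 5, 3, 2, 7]

52 = 0·275 + 52
275 = 5·52 + 15
52 = 3·15 + 7
15 = 2·7 + 1
7 = 7·1 + 0  (stop)
So 52/275 = [0; 5, 3, 2, 7].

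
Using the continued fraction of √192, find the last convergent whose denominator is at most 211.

2702/195

√192 = [13; 1, 5, 1, 26, …] (period length 4).
Convergents:
  p_0/q_0 = 13/1
  p_1/q_1 = 14/1
  p_2/q_2 = 83/6
  p_3/q_3 = 97/7
  p_4/q_4 = 2605/188
  p_5/q_5 = 2702/195
  p_6/q_6 = 16115/1163
q_5 = 195 ≤ 211 < 1163 = q_6, so the answer is 2702/195.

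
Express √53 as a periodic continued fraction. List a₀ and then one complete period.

a₀ = ⌊√53⌋ = 7.
With m₀=0, d₀=1 and mₖ₊₁ = dₖaₖ − mₖ, dₖ₊₁ = (n − mₖ₊₁²)/dₖ, aₖ₊₁ = ⌊(a₀+mₖ₊₁)/dₖ₊₁⌋:
  k=1: m=7, d=4, a=3
  k=2: m=5, d=7, a=1
  k=3: m=2, d=7, a=1
  k=4: m=5, d=4, a=3
  k=5: m=7, d=1, a=14
d=1 and a=2a₀=14 at k=5, so the next step gives (m, d) = (7, 4) again — its k=1 value — and the period has length 5.

[7; 3, 1, 1, 3, 14]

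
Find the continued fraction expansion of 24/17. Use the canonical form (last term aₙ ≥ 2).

[1; 2, 2, 3]

24 = 1*17 + 7
17 = 2*7 + 3
7 = 2*3 + 1
3 = 3*1 + 0  (stop)
So 24/17 = [1; 2, 2, 3].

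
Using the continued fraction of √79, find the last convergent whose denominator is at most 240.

√79 = [8; 1, 7, 1, 16, …] (period length 4).
Convergents:
  p_0/q_0 = 8/1
  p_1/q_1 = 9/1
  p_2/q_2 = 71/8
  p_3/q_3 = 80/9
  p_4/q_4 = 1351/152
  p_5/q_5 = 1431/161
  p_6/q_6 = 11368/1279
q_5 = 161 ≤ 240 < 1279 = q_6, so the answer is 1431/161.

1431/161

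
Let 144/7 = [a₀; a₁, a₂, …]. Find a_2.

144 = 20·7 + 4   →  a_0 = 20
7 = 1·4 + 3   →  a_1 = 1
4 = 1·3 + 1   →  a_2 = 1

1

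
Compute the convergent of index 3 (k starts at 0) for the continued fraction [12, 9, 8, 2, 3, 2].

1877/155

Using pₖ = aₖpₖ₋₁ + pₖ₋₂, qₖ = aₖqₖ₋₁ + qₖ₋₂ (with p₋₁=1, p₋₂=0, q₋₁=0, q₋₂=1):
  k=0: a=12, p=12, q=1
  k=1: a=9, p=109, q=9
  k=2: a=8, p=884, q=73
  k=3: a=2, p=1877, q=155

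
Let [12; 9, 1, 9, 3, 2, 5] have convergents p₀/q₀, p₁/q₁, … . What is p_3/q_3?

1198/99

Using pₖ = aₖpₖ₋₁ + pₖ₋₂, qₖ = aₖqₖ₋₁ + qₖ₋₂ (with p₋₁=1, p₋₂=0, q₋₁=0, q₋₂=1):
  k=0: a=12, p=12, q=1
  k=1: a=9, p=109, q=9
  k=2: a=1, p=121, q=10
  k=3: a=9, p=1198, q=99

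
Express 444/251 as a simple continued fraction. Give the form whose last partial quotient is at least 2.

444 = 1·251 + 193
251 = 1·193 + 58
193 = 3·58 + 19
58 = 3·19 + 1
19 = 19·1 + 0  (stop)
So 444/251 = [1; 1, 3, 3, 19].

[1; 1, 3, 3, 19]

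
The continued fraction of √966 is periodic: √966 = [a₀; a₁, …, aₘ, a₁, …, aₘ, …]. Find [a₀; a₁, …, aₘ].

[31; 12, 2, 2, 2, 12, 62]

a₀ = ⌊√966⌋ = 31.
With m₀=0, d₀=1 and mₖ₊₁ = dₖaₖ − mₖ, dₖ₊₁ = (n − mₖ₊₁²)/dₖ, aₖ₊₁ = ⌊(a₀+mₖ₊₁)/dₖ₊₁⌋:
  k=1: m=31, d=5, a=12
  k=2: m=29, d=25, a=2
  k=3: m=21, d=21, a=2
  k=4: m=21, d=25, a=2
  k=5: m=29, d=5, a=12
  k=6: m=31, d=1, a=62
d=1 and a=2a₀=62 at k=6, so the next step gives (m, d) = (31, 5) again — its k=1 value — and the period has length 6.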